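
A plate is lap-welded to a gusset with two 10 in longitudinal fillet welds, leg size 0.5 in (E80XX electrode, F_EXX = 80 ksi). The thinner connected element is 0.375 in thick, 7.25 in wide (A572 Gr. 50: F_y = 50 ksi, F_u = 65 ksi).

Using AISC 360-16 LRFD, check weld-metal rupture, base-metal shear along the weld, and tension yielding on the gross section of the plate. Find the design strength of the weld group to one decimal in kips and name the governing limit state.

122.3 kips (gross-section yield governs)

Weld metal: throat = 0.707×0.5 = 0.3535 in, L = 2×10 = 20 in. φR_n = 0.75 × 0.6 × 80 × 0.3535 × 20 = 254.5 kips.
Base metal shear (0.375 in plate): yield φR_n = 1.0×0.6×50×0.375×20 = 225.0 kips; rupture φR_n = 0.75×0.6×65×0.375×20 = 219.4 kips; take 219.4 kips (rupture).
Tension yield (gross): A_g = 7.25×0.375 = 2.7188 in². φR_n = 0.90 × 50 × 2.7188 = 122.3 kips.
Governing: min(254.5, 219.4, 122.3) = 122.3 kips → gross-section yield.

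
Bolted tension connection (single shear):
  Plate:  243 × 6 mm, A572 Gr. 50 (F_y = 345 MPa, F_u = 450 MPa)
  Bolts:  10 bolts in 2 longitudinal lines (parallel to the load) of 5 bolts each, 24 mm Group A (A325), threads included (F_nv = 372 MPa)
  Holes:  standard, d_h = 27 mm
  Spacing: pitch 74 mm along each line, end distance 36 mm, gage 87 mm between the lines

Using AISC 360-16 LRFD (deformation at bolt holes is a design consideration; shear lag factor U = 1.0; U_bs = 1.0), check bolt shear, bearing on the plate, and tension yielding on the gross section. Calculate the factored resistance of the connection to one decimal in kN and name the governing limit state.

452.7 kN (gross-section yield governs)

Bolt shear: A_b = π(24)²/4 = 452.39 mm². φR_n = 0.75 × 372 × 452.39 × 10 × 1 = 1262.2 kN.
Bearing (6 mm plate, F_u = 450 MPa): end bolts L_c = 36 − 27/2 = 22.5, R_n = min(1.2×22.5×6×450, 2.4×24×6×450) = 72.9 kN/bolt; interior L_c = 74 − 27 = 47, R_n = 152.28 kN/bolt. φR_n = 0.75 × (2×72.9 + 8×152.28) = 1023.0 kN.
Tension yield (gross): A_g = 243×6 = 1458 mm². φR_n = 0.90 × 345 × 1458 = 452.7 kN.
Governing: min(1262.2, 1023.0, 452.7) = 452.7 kN → gross-section yield.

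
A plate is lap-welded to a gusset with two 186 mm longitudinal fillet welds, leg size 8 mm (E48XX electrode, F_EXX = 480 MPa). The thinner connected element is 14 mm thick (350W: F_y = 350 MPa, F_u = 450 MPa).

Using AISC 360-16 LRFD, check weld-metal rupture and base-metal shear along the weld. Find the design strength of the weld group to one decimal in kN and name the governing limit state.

Weld metal: throat = 0.707×8 = 5.656 mm, L = 2×186 = 372 mm. φR_n = 0.75 × 0.6 × 480 × 5.656 × 372 = 454.5 kN.
Base metal shear (14 mm plate): yield φR_n = 1.0×0.6×350×14×372 = 1093.7 kN; rupture φR_n = 0.75×0.6×450×14×372 = 1054.6 kN; take 1054.6 kN (rupture).
Governing: min(454.5, 1054.6) = 454.5 kN → weld metal.

454.5 kN (weld metal governs)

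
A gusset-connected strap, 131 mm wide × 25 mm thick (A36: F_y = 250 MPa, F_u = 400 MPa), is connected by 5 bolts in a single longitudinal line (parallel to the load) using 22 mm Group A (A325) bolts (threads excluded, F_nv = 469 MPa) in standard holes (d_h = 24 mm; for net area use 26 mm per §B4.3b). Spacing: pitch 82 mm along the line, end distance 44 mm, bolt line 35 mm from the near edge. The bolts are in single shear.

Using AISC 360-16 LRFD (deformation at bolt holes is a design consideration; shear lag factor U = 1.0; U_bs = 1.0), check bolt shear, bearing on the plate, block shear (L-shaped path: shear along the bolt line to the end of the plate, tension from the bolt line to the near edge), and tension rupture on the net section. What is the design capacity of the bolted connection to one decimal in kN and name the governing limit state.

668.6 kN (bolt shear governs)

Bolt shear: A_b = π(22)²/4 = 380.13 mm². φR_n = 0.75 × 469 × 380.13 × 5 × 1 = 668.6 kN.
Bearing (25 mm plate, F_u = 400 MPa): end bolts L_c = 44 − 24/2 = 32, R_n = min(1.2×32×25×400, 2.4×22×25×400) = 384 kN/bolt; interior L_c = 82 − 24 = 58, R_n = 528 kN/bolt. φR_n = 0.75 × (1×384 + 4×528) = 1872.0 kN.
Block shear: shear path 1×[44+4×82] = 1×372 mm, A_gv = 9300, A_nv = 1×(372 − 4.5×26)×25 = 6375 mm²; tension to near edge: (35 − 0.5×26)×25 = 550 mm². R_n = min(0.6×400×6375, 0.6×250×9300) + 1.0×400×550 = min(1530, 1395) + 220 = 1615 kN. φR_n = 0.75 × 1615 = 1211.3 kN.
Tension rupture (net): A_n = (131 − 1×26)×25 = 2625 mm² (U = 1.0, A_e = A_n). φR_n = 0.75 × 400 × 2625 = 787.5 kN.
Governing: min(668.6, 1872.0, 1211.3, 787.5) = 668.6 kN → bolt shear.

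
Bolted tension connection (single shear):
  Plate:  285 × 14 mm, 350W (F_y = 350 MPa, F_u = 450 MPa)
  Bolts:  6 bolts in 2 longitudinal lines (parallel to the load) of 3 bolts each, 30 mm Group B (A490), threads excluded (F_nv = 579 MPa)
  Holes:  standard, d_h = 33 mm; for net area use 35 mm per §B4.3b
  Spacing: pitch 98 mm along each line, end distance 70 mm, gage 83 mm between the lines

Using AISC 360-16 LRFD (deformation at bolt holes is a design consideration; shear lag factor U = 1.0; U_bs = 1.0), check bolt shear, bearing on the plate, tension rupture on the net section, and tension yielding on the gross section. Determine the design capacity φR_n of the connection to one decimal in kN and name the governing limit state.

1015.9 kN (net-section rupture governs)

Bolt shear: A_b = π(30)²/4 = 706.86 mm². φR_n = 0.75 × 579 × 706.86 × 6 × 1 = 1841.7 kN.
Bearing (14 mm plate, F_u = 450 MPa): end bolts L_c = 70 − 33/2 = 53.5, R_n = min(1.2×53.5×14×450, 2.4×30×14×450) = 404.46 kN/bolt; interior L_c = 98 − 33 = 65, R_n = 453.6 kN/bolt. φR_n = 0.75 × (2×404.46 + 4×453.6) = 1967.5 kN.
Tension rupture (net): A_n = (285 − 2×35)×14 = 3010 mm² (U = 1.0, A_e = A_n). φR_n = 0.75 × 450 × 3010 = 1015.9 kN.
Tension yield (gross): A_g = 285×14 = 3990 mm². φR_n = 0.90 × 350 × 3990 = 1256.9 kN.
Governing: min(1841.7, 1967.5, 1015.9, 1256.9) = 1015.9 kN → net-section rupture.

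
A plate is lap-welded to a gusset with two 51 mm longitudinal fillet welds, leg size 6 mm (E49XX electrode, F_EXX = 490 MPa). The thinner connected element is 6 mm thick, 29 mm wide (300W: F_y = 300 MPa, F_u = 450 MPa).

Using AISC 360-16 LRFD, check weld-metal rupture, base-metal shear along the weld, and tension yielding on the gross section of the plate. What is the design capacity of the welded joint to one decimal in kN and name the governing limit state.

47.0 kN (gross-section yield governs)

Weld metal: throat = 0.707×6 = 4.242 mm, L = 2×51 = 102 mm. φR_n = 0.75 × 0.6 × 490 × 4.242 × 102 = 95.4 kN.
Base metal shear (6 mm plate): yield φR_n = 1.0×0.6×300×6×102 = 110.2 kN; rupture φR_n = 0.75×0.6×450×6×102 = 123.9 kN; take 110.2 kN (yield).
Tension yield (gross): A_g = 29×6 = 174 mm². φR_n = 0.90 × 300 × 174 = 47.0 kN.
Governing: min(95.4, 110.2, 47.0) = 47.0 kN → gross-section yield.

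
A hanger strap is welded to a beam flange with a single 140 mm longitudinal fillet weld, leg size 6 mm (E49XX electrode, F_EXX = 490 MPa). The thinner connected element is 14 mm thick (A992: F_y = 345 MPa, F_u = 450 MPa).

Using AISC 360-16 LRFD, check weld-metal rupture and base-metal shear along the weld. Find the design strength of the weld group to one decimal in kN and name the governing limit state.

131.0 kN (weld metal governs)

Weld metal: throat = 0.707×6 = 4.242 mm, L = 140 mm. φR_n = 0.75 × 0.6 × 490 × 4.242 × 140 = 131.0 kN.
Base metal shear (14 mm plate): yield φR_n = 1.0×0.6×345×14×140 = 405.7 kN; rupture φR_n = 0.75×0.6×450×14×140 = 396.9 kN; take 396.9 kN (rupture).
Governing: min(131.0, 396.9) = 131.0 kN → weld metal.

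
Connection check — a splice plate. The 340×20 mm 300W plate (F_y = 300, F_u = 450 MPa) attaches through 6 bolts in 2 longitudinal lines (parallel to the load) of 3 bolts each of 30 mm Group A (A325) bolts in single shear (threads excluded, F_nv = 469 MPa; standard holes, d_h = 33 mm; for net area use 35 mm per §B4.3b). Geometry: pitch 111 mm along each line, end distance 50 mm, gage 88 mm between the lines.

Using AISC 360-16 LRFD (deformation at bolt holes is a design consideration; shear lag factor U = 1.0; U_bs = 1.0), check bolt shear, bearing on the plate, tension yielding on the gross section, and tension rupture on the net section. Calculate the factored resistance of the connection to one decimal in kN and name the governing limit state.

Bolt shear: A_b = π(30)²/4 = 706.86 mm². φR_n = 0.75 × 469 × 706.86 × 6 × 1 = 1491.8 kN.
Bearing (20 mm plate, F_u = 450 MPa): end bolts L_c = 50 − 33/2 = 33.5, R_n = min(1.2×33.5×20×450, 2.4×30×20×450) = 361.8 kN/bolt; interior L_c = 111 − 33 = 78, R_n = 648 kN/bolt. φR_n = 0.75 × (2×361.8 + 4×648) = 2486.7 kN.
Tension yield (gross): A_g = 340×20 = 6800 mm². φR_n = 0.90 × 300 × 6800 = 1836.0 kN.
Tension rupture (net): A_n = (340 − 2×35)×20 = 5400 mm² (U = 1.0, A_e = A_n). φR_n = 0.75 × 450 × 5400 = 1822.5 kN.
Governing: min(1491.8, 2486.7, 1836.0, 1822.5) = 1491.8 kN → bolt shear.

1491.8 kN (bolt shear governs)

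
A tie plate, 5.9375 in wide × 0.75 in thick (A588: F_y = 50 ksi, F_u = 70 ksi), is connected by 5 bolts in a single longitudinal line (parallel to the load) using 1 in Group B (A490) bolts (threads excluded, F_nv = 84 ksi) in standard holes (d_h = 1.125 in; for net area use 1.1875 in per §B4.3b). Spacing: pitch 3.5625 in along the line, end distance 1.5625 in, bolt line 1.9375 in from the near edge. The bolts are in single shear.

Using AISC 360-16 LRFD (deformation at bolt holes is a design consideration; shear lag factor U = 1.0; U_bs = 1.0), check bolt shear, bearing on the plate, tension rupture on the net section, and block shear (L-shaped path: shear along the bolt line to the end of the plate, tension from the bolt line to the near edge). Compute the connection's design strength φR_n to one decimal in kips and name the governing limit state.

187.0 kips (net-section rupture governs)

Bolt shear: A_b = π(1)²/4 = 0.7854 in². φR_n = 0.75 × 84 × 0.7854 × 5 × 1 = 247.4 kips.
Bearing (0.75 in plate, F_u = 70 ksi): end bolts L_c = 1.5625 − 1.125/2 = 1, R_n = min(1.2×1×0.75×70, 2.4×1×0.75×70) = 63 kips/bolt; interior L_c = 3.5625 − 1.125 = 2.4375, R_n = 126 kips/bolt. φR_n = 0.75 × (1×63 + 4×126) = 425.3 kips.
Tension rupture (net): A_n = (5.9375 − 1×1.1875)×0.75 = 3.5625 in² (U = 1.0, A_e = A_n). φR_n = 0.75 × 70 × 3.5625 = 187.0 kips.
Block shear: shear path 1×[1.5625+4×3.5625] = 1×15.8125 in, A_gv = 11.859, A_nv = 1×(15.8125 − 4.5×1.1875)×0.75 = 7.8516 in²; tension to near edge: (1.9375 − 0.5×1.1875)×0.75 = 1.0078 in². R_n = min(0.6×70×7.8516, 0.6×50×11.859) + 1.0×70×1.0078 = min(329.77, 355.77) + 70.546 = 400.32 kips. φR_n = 0.75 × 400.32 = 300.2 kips.
Governing: min(247.4, 425.3, 187.0, 300.2) = 187.0 kips → net-section rupture.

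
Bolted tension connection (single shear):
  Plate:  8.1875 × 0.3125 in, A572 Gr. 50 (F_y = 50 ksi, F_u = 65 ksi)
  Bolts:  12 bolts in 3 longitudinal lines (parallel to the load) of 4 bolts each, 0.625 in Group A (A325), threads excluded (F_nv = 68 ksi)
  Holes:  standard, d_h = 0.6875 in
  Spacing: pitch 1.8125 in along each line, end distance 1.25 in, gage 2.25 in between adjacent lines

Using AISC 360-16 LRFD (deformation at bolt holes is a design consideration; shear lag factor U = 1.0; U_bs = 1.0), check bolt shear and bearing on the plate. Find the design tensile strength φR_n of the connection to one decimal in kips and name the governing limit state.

187.8 kips (bolt shear governs)

Bolt shear: A_b = π(0.625)²/4 = 0.3068 in². φR_n = 0.75 × 68 × 0.3068 × 12 × 1 = 187.8 kips.
Bearing (0.3125 in plate, F_u = 65 ksi): end bolts L_c = 1.25 − 0.6875/2 = 0.90625, R_n = min(1.2×0.90625×0.3125×65, 2.4×0.625×0.3125×65) = 22.09 kips/bolt; interior L_c = 1.8125 − 0.6875 = 1.125, R_n = 27.422 kips/bolt. φR_n = 0.75 × (3×22.09 + 9×27.422) = 234.8 kips.
Governing: min(187.8, 234.8) = 187.8 kips → bolt shear.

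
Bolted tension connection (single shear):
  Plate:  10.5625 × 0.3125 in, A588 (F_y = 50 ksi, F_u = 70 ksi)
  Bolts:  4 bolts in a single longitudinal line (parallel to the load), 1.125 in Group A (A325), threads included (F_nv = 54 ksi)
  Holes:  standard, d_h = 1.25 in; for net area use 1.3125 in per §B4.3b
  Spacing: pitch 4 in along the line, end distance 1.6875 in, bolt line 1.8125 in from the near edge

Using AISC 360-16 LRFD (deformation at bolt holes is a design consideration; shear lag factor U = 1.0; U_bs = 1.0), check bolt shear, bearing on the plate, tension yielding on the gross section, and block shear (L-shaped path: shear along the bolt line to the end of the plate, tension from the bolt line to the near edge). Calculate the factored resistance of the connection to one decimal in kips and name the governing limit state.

Bolt shear: A_b = π(1.125)²/4 = 0.99402 in². φR_n = 0.75 × 54 × 0.99402 × 4 × 1 = 161.0 kips.
Bearing (0.3125 in plate, F_u = 70 ksi): end bolts L_c = 1.6875 − 1.25/2 = 1.0625, R_n = min(1.2×1.0625×0.3125×70, 2.4×1.125×0.3125×70) = 27.891 kips/bolt; interior L_c = 4 − 1.25 = 2.75, R_n = 59.063 kips/bolt. φR_n = 0.75 × (1×27.891 + 3×59.063) = 153.8 kips.
Tension yield (gross): A_g = 10.5625×0.3125 = 3.3008 in². φR_n = 0.90 × 50 × 3.3008 = 148.5 kips.
Block shear: shear path 1×[1.6875+3×4] = 1×13.6875 in, A_gv = 4.2773, A_nv = 1×(13.6875 − 3.5×1.3125)×0.3125 = 2.8418 in²; tension to near edge: (1.8125 − 0.5×1.3125)×0.3125 = 0.36133 in². R_n = min(0.6×70×2.8418, 0.6×50×4.2773) + 1.0×70×0.36133 = min(119.36, 128.32) + 25.293 = 144.65 kips. φR_n = 0.75 × 144.65 = 108.5 kips.
Governing: min(161.0, 153.8, 148.5, 108.5) = 108.5 kips → block shear.

108.5 kips (block shear governs)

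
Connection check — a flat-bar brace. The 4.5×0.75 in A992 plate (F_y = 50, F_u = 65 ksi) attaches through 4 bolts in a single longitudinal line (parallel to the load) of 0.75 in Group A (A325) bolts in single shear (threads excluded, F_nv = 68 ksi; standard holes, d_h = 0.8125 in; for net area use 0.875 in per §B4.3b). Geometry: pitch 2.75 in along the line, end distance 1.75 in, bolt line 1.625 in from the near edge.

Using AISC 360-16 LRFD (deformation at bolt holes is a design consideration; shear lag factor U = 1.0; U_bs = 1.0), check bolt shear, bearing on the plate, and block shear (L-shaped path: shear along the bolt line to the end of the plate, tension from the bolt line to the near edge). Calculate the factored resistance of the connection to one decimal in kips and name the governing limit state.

90.1 kips (bolt shear governs)

Bolt shear: A_b = π(0.75)²/4 = 0.44179 in². φR_n = 0.75 × 68 × 0.44179 × 4 × 1 = 90.1 kips.
Bearing (0.75 in plate, F_u = 65 ksi): end bolts L_c = 1.75 − 0.8125/2 = 1.34375, R_n = min(1.2×1.34375×0.75×65, 2.4×0.75×0.75×65) = 78.609 kips/bolt; interior L_c = 2.75 − 0.8125 = 1.9375, R_n = 87.75 kips/bolt. φR_n = 0.75 × (1×78.609 + 3×87.75) = 256.4 kips.
Block shear: shear path 1×[1.75+3×2.75] = 1×10 in, A_gv = 7.5, A_nv = 1×(10 − 3.5×0.875)×0.75 = 5.2031 in²; tension to near edge: (1.625 − 0.5×0.875)×0.75 = 0.89063 in². R_n = min(0.6×65×5.2031, 0.6×50×7.5) + 1.0×65×0.89063 = min(202.92, 225) + 57.891 = 260.81 kips. φR_n = 0.75 × 260.81 = 195.6 kips.
Governing: min(90.1, 256.4, 195.6) = 90.1 kips → bolt shear.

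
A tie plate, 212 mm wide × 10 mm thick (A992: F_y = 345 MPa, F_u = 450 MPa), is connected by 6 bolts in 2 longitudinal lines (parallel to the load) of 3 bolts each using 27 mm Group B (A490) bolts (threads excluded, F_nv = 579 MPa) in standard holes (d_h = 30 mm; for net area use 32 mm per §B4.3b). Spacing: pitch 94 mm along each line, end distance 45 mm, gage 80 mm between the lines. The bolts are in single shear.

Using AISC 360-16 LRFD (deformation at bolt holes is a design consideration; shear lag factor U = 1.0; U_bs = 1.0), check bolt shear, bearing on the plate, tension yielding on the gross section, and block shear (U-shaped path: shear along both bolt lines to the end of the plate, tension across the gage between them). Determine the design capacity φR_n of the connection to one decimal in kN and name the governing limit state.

658.3 kN (gross-section yield governs)

Bolt shear: A_b = π(27)²/4 = 572.56 mm². φR_n = 0.75 × 579 × 572.56 × 6 × 1 = 1491.8 kN.
Bearing (10 mm plate, F_u = 450 MPa): end bolts L_c = 45 − 30/2 = 30, R_n = min(1.2×30×10×450, 2.4×27×10×450) = 162 kN/bolt; interior L_c = 94 − 30 = 64, R_n = 291.6 kN/bolt. φR_n = 0.75 × (2×162 + 4×291.6) = 1117.8 kN.
Tension yield (gross): A_g = 212×10 = 2120 mm². φR_n = 0.90 × 345 × 2120 = 658.3 kN.
Block shear: shear path 2×[45+2×94] = 2×233 mm, A_gv = 4660, A_nv = 2×(233 − 2.5×32)×10 = 3060 mm²; tension across gage: (80 − 1×32)×10 = 480 mm². R_n = min(0.6×450×3060, 0.6×345×4660) + 1.0×450×480 = min(826.2, 964.62) + 216 = 1042.2 kN. φR_n = 0.75 × 1042.2 = 781.7 kN.
Governing: min(1491.8, 1117.8, 658.3, 781.7) = 658.3 kN → gross-section yield.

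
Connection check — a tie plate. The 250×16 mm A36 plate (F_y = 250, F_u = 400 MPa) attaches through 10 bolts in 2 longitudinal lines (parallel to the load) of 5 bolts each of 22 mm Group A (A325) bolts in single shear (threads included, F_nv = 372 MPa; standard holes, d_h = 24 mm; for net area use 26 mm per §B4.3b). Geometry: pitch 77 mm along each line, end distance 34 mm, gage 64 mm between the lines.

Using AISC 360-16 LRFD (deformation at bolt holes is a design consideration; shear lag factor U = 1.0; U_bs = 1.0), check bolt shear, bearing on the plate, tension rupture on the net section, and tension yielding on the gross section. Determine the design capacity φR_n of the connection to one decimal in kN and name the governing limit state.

900.0 kN (gross-section yield governs)

Bolt shear: A_b = π(22)²/4 = 380.13 mm². φR_n = 0.75 × 372 × 380.13 × 10 × 1 = 1060.6 kN.
Bearing (16 mm plate, F_u = 400 MPa): end bolts L_c = 34 − 24/2 = 22, R_n = min(1.2×22×16×400, 2.4×22×16×400) = 168.96 kN/bolt; interior L_c = 77 − 24 = 53, R_n = 337.92 kN/bolt. φR_n = 0.75 × (2×168.96 + 8×337.92) = 2281.0 kN.
Tension rupture (net): A_n = (250 − 2×26)×16 = 3168 mm² (U = 1.0, A_e = A_n). φR_n = 0.75 × 400 × 3168 = 950.4 kN.
Tension yield (gross): A_g = 250×16 = 4000 mm². φR_n = 0.90 × 250 × 4000 = 900.0 kN.
Governing: min(1060.6, 2281.0, 950.4, 900.0) = 900.0 kN → gross-section yield.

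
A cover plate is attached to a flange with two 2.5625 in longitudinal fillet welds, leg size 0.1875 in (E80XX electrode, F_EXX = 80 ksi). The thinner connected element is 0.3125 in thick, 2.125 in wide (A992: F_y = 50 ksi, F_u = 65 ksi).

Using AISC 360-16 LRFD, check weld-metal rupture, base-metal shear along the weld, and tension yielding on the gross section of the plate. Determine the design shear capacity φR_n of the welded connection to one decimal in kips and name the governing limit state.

24.5 kips (weld metal governs)

Weld metal: throat = 0.707×0.1875 = 0.13256 in, L = 2×2.5625 = 5.125 in. φR_n = 0.75 × 0.6 × 80 × 0.13256 × 5.125 = 24.5 kips.
Base metal shear (0.3125 in plate): yield φR_n = 1.0×0.6×50×0.3125×5.125 = 48.0 kips; rupture φR_n = 0.75×0.6×65×0.3125×5.125 = 46.8 kips; take 46.8 kips (rupture).
Tension yield (gross): A_g = 2.125×0.3125 = 0.66406 in². φR_n = 0.90 × 50 × 0.66406 = 29.9 kips.
Governing: min(24.5, 46.8, 29.9) = 24.5 kips → weld metal.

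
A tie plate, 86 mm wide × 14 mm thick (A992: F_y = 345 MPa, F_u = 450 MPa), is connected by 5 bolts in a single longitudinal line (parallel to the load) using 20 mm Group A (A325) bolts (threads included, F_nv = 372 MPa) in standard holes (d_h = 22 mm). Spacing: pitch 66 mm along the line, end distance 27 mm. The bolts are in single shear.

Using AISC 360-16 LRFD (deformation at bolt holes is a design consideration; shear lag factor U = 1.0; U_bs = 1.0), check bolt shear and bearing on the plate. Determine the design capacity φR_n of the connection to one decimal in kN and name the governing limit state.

Bolt shear: A_b = π(20)²/4 = 314.16 mm². φR_n = 0.75 × 372 × 314.16 × 5 × 1 = 438.3 kN.
Bearing (14 mm plate, F_u = 450 MPa): end bolts L_c = 27 − 22/2 = 16, R_n = min(1.2×16×14×450, 2.4×20×14×450) = 120.96 kN/bolt; interior L_c = 66 − 22 = 44, R_n = 302.4 kN/bolt. φR_n = 0.75 × (1×120.96 + 4×302.4) = 997.9 kN.
Governing: min(438.3, 997.9) = 438.3 kN → bolt shear.

438.3 kN (bolt shear governs)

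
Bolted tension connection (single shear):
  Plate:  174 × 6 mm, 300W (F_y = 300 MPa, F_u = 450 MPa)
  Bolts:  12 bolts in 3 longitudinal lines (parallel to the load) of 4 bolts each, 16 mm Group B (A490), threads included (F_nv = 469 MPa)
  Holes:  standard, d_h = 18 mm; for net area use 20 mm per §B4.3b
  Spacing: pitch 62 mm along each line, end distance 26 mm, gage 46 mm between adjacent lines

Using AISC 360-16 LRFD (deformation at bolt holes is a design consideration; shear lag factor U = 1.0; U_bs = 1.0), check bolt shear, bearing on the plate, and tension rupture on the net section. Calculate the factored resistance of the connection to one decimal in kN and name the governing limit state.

Bolt shear: A_b = π(16)²/4 = 201.06 mm². φR_n = 0.75 × 469 × 201.06 × 12 × 1 = 848.7 kN.
Bearing (6 mm plate, F_u = 450 MPa): end bolts L_c = 26 − 18/2 = 17, R_n = min(1.2×17×6×450, 2.4×16×6×450) = 55.08 kN/bolt; interior L_c = 62 − 18 = 44, R_n = 103.68 kN/bolt. φR_n = 0.75 × (3×55.08 + 9×103.68) = 823.8 kN.
Tension rupture (net): A_n = (174 − 3×20)×6 = 684 mm² (U = 1.0, A_e = A_n). φR_n = 0.75 × 450 × 684 = 230.9 kN.
Governing: min(848.7, 823.8, 230.9) = 230.9 kN → net-section rupture.

230.9 kN (net-section rupture governs)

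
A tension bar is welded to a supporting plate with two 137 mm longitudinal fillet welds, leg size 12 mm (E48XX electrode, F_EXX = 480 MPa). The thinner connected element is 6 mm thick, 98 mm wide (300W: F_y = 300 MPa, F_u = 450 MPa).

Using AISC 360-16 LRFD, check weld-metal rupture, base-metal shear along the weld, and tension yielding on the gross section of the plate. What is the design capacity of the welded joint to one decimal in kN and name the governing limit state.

Weld metal: throat = 0.707×12 = 8.484 mm, L = 2×137 = 274 mm. φR_n = 0.75 × 0.6 × 480 × 8.484 × 274 = 502.1 kN.
Base metal shear (6 mm plate): yield φR_n = 1.0×0.6×300×6×274 = 295.9 kN; rupture φR_n = 0.75×0.6×450×6×274 = 332.9 kN; take 295.9 kN (yield).
Tension yield (gross): A_g = 98×6 = 588 mm². φR_n = 0.90 × 300 × 588 = 158.8 kN.
Governing: min(502.1, 295.9, 158.8) = 158.8 kN → gross-section yield.

158.8 kN (gross-section yield governs)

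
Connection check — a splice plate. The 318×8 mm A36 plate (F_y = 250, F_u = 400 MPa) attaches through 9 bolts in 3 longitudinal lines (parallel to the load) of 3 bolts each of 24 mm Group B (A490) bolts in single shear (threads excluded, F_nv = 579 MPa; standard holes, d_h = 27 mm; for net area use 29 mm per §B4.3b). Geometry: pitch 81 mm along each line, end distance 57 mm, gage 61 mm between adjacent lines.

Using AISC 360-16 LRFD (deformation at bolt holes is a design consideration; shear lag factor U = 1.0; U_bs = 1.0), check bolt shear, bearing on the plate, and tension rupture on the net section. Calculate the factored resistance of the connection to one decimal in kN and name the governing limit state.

554.4 kN (net-section rupture governs)

Bolt shear: A_b = π(24)²/4 = 452.39 mm². φR_n = 0.75 × 579 × 452.39 × 9 × 1 = 1768.1 kN.
Bearing (8 mm plate, F_u = 400 MPa): end bolts L_c = 57 − 27/2 = 43.5, R_n = min(1.2×43.5×8×400, 2.4×24×8×400) = 167.04 kN/bolt; interior L_c = 81 − 27 = 54, R_n = 184.32 kN/bolt. φR_n = 0.75 × (3×167.04 + 6×184.32) = 1205.3 kN.
Tension rupture (net): A_n = (318 − 3×29)×8 = 1848 mm² (U = 1.0, A_e = A_n). φR_n = 0.75 × 400 × 1848 = 554.4 kN.
Governing: min(1768.1, 1205.3, 554.4) = 554.4 kN → net-section rupture.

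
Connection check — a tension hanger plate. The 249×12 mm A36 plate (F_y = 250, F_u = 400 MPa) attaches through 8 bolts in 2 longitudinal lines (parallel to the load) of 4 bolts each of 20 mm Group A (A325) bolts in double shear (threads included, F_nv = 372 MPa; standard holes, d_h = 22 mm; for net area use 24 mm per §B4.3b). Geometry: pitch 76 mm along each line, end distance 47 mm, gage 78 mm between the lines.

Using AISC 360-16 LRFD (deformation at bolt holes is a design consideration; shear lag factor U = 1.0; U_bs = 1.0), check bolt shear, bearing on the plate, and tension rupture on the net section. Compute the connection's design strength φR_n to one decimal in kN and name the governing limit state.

Bolt shear: A_b = π(20)²/4 = 314.16 mm². φR_n = 0.75 × 372 × 314.16 × 8 × 2 = 1402.4 kN.
Bearing (12 mm plate, F_u = 400 MPa): end bolts L_c = 47 − 22/2 = 36, R_n = min(1.2×36×12×400, 2.4×20×12×400) = 207.36 kN/bolt; interior L_c = 76 − 22 = 54, R_n = 230.4 kN/bolt. φR_n = 0.75 × (2×207.36 + 6×230.4) = 1347.8 kN.
Tension rupture (net): A_n = (249 − 2×24)×12 = 2412 mm² (U = 1.0, A_e = A_n). φR_n = 0.75 × 400 × 2412 = 723.6 kN.
Governing: min(1402.4, 1347.8, 723.6) = 723.6 kN → net-section rupture.

723.6 kN (net-section rupture governs)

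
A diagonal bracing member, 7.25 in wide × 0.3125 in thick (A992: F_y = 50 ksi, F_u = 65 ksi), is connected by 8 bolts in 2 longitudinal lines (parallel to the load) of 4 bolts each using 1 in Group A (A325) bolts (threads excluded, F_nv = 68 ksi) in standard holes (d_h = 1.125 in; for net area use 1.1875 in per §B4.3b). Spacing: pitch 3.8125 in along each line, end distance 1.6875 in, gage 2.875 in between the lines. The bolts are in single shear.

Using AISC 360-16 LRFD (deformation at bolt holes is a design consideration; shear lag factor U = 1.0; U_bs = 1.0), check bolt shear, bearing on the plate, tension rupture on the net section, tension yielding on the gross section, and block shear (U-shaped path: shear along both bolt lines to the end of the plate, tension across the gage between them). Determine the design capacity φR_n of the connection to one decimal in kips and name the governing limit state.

74.3 kips (net-section rupture governs)

Bolt shear: A_b = π(1)²/4 = 0.7854 in². φR_n = 0.75 × 68 × 0.7854 × 8 × 1 = 320.4 kips.
Bearing (0.3125 in plate, F_u = 65 ksi): end bolts L_c = 1.6875 − 1.125/2 = 1.125, R_n = min(1.2×1.125×0.3125×65, 2.4×1×0.3125×65) = 27.422 kips/bolt; interior L_c = 3.8125 − 1.125 = 2.6875, R_n = 48.75 kips/bolt. φR_n = 0.75 × (2×27.422 + 6×48.75) = 260.5 kips.
Tension rupture (net): A_n = (7.25 − 2×1.1875)×0.3125 = 1.5234 in² (U = 1.0, A_e = A_n). φR_n = 0.75 × 65 × 1.5234 = 74.3 kips.
Tension yield (gross): A_g = 7.25×0.3125 = 2.2656 in². φR_n = 0.90 × 50 × 2.2656 = 102.0 kips.
Block shear: shear path 2×[1.6875+3×3.8125] = 2×13.125 in, A_gv = 8.2031, A_nv = 2×(13.125 − 3.5×1.1875)×0.3125 = 5.6055 in²; tension across gage: (2.875 − 1×1.1875)×0.3125 = 0.52734 in². R_n = min(0.6×65×5.6055, 0.6×50×8.2031) + 1.0×65×0.52734 = min(218.61, 246.09) + 34.277 = 252.89 kips. φR_n = 0.75 × 252.89 = 189.7 kips.
Governing: min(320.4, 260.5, 74.3, 102.0, 189.7) = 74.3 kips → net-section rupture.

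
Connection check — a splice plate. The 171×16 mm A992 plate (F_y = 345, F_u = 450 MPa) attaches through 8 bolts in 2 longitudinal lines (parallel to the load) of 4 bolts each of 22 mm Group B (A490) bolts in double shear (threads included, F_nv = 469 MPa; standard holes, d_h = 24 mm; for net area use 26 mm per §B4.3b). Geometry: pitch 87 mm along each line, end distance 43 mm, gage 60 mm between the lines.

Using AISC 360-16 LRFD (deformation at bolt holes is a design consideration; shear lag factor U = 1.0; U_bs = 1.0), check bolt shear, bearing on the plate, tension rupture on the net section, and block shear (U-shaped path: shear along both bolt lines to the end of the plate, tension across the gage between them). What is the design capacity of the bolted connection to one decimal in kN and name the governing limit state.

Bolt shear: A_b = π(22)²/4 = 380.13 mm². φR_n = 0.75 × 469 × 380.13 × 8 × 2 = 2139.4 kN.
Bearing (16 mm plate, F_u = 450 MPa): end bolts L_c = 43 − 24/2 = 31, R_n = min(1.2×31×16×450, 2.4×22×16×450) = 267.84 kN/bolt; interior L_c = 87 − 24 = 63, R_n = 380.16 kN/bolt. φR_n = 0.75 × (2×267.84 + 6×380.16) = 2112.5 kN.
Tension rupture (net): A_n = (171 − 2×26)×16 = 1904 mm² (U = 1.0, A_e = A_n). φR_n = 0.75 × 450 × 1904 = 642.6 kN.
Block shear: shear path 2×[43+3×87] = 2×304 mm, A_gv = 9728, A_nv = 2×(304 − 3.5×26)×16 = 6816 mm²; tension across gage: (60 − 1×26)×16 = 544 mm². R_n = min(0.6×450×6816, 0.6×345×9728) + 1.0×450×544 = min(1840.3, 2013.7) + 244.8 = 2085.1 kN. φR_n = 0.75 × 2085.1 = 1563.8 kN.
Governing: min(2139.4, 2112.5, 642.6, 1563.8) = 642.6 kN → net-section rupture.

642.6 kN (net-section rupture governs)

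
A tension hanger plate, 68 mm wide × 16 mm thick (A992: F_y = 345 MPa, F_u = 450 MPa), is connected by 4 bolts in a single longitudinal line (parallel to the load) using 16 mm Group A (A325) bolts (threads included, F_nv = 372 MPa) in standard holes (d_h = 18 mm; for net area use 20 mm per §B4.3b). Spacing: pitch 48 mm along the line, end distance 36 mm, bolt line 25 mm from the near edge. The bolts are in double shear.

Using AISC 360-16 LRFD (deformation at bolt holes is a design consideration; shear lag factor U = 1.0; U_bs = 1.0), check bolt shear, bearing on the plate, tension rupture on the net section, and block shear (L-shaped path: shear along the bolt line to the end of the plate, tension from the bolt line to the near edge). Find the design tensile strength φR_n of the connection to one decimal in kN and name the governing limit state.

259.2 kN (net-section rupture governs)

Bolt shear: A_b = π(16)²/4 = 201.06 mm². φR_n = 0.75 × 372 × 201.06 × 4 × 2 = 448.8 kN.
Bearing (16 mm plate, F_u = 450 MPa): end bolts L_c = 36 − 18/2 = 27, R_n = min(1.2×27×16×450, 2.4×16×16×450) = 233.28 kN/bolt; interior L_c = 48 − 18 = 30, R_n = 259.2 kN/bolt. φR_n = 0.75 × (1×233.28 + 3×259.2) = 758.2 kN.
Tension rupture (net): A_n = (68 − 1×20)×16 = 768 mm² (U = 1.0, A_e = A_n). φR_n = 0.75 × 450 × 768 = 259.2 kN.
Block shear: shear path 1×[36+3×48] = 1×180 mm, A_gv = 2880, A_nv = 1×(180 − 3.5×20)×16 = 1760 mm²; tension to near edge: (25 − 0.5×20)×16 = 240 mm². R_n = min(0.6×450×1760, 0.6×345×2880) + 1.0×450×240 = min(475.2, 596.16) + 108 = 583.2 kN. φR_n = 0.75 × 583.2 = 437.4 kN.
Governing: min(448.8, 758.2, 259.2, 437.4) = 259.2 kN → net-section rupture.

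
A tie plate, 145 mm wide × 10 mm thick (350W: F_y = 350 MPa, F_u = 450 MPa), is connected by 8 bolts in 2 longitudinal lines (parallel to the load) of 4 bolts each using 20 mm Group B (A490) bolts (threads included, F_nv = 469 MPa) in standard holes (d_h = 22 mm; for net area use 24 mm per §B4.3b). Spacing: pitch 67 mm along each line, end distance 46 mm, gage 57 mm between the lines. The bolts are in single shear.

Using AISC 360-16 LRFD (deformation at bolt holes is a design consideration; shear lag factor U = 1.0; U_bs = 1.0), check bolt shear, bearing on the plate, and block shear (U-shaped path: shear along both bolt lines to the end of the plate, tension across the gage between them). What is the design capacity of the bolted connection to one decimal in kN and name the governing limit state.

Bolt shear: A_b = π(20)²/4 = 314.16 mm². φR_n = 0.75 × 469 × 314.16 × 8 × 1 = 884.0 kN.
Bearing (10 mm plate, F_u = 450 MPa): end bolts L_c = 46 − 22/2 = 35, R_n = min(1.2×35×10×450, 2.4×20×10×450) = 189 kN/bolt; interior L_c = 67 − 22 = 45, R_n = 216 kN/bolt. φR_n = 0.75 × (2×189 + 6×216) = 1255.5 kN.
Block shear: shear path 2×[46+3×67] = 2×247 mm, A_gv = 4940, A_nv = 2×(247 − 3.5×24)×10 = 3260 mm²; tension across gage: (57 − 1×24)×10 = 330 mm². R_n = min(0.6×450×3260, 0.6×350×4940) + 1.0×450×330 = min(880.2, 1037.4) + 148.5 = 1028.7 kN. φR_n = 0.75 × 1028.7 = 771.5 kN.
Governing: min(884.0, 1255.5, 771.5) = 771.5 kN → block shear.

771.5 kN (block shear governs)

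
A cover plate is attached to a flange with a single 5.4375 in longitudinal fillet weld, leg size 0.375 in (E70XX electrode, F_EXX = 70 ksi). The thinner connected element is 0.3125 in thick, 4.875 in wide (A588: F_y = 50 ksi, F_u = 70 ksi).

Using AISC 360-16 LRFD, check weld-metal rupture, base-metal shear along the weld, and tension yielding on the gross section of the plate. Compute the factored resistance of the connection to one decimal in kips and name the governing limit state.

Weld metal: throat = 0.707×0.375 = 0.26513 in, L = 5.4375 in. φR_n = 0.75 × 0.6 × 70 × 0.26513 × 5.4375 = 45.4 kips.
Base metal shear (0.3125 in plate): yield φR_n = 1.0×0.6×50×0.3125×5.4375 = 51.0 kips; rupture φR_n = 0.75×0.6×70×0.3125×5.4375 = 53.5 kips; take 51.0 kips (yield).
Tension yield (gross): A_g = 4.875×0.3125 = 1.5234 in². φR_n = 0.90 × 50 × 1.5234 = 68.6 kips.
Governing: min(45.4, 51.0, 68.6) = 45.4 kips → weld metal.

45.4 kips (weld metal governs)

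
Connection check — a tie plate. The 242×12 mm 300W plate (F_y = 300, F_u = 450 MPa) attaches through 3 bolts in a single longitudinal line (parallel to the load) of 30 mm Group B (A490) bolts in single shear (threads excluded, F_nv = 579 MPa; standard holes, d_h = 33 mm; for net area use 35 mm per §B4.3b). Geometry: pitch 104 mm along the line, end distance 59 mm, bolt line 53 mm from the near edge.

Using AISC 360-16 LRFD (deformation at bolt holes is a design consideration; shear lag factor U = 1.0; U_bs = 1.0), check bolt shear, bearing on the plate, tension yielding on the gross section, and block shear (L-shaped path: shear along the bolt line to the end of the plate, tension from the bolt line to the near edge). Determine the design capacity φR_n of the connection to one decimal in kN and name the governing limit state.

Bolt shear: A_b = π(30)²/4 = 706.86 mm². φR_n = 0.75 × 579 × 706.86 × 3 × 1 = 920.9 kN.
Bearing (12 mm plate, F_u = 450 MPa): end bolts L_c = 59 − 33/2 = 42.5, R_n = min(1.2×42.5×12×450, 2.4×30×12×450) = 275.4 kN/bolt; interior L_c = 104 − 33 = 71, R_n = 388.8 kN/bolt. φR_n = 0.75 × (1×275.4 + 2×388.8) = 789.8 kN.
Tension yield (gross): A_g = 242×12 = 2904 mm². φR_n = 0.90 × 300 × 2904 = 784.1 kN.
Block shear: shear path 1×[59+2×104] = 1×267 mm, A_gv = 3204, A_nv = 1×(267 − 2.5×35)×12 = 2154 mm²; tension to near edge: (53 − 0.5×35)×12 = 426 mm². R_n = min(0.6×450×2154, 0.6×300×3204) + 1.0×450×426 = min(581.58, 576.72) + 191.7 = 768.42 kN. φR_n = 0.75 × 768.42 = 576.3 kN.
Governing: min(920.9, 789.8, 784.1, 576.3) = 576.3 kN → block shear.

576.3 kN (block shear governs)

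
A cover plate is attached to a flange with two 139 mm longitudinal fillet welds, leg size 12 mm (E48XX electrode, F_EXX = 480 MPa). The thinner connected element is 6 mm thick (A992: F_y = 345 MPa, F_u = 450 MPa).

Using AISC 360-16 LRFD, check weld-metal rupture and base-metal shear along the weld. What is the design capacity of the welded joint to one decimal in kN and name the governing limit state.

Weld metal: throat = 0.707×12 = 8.484 mm, L = 2×139 = 278 mm. φR_n = 0.75 × 0.6 × 480 × 8.484 × 278 = 509.4 kN.
Base metal shear (6 mm plate): yield φR_n = 1.0×0.6×345×6×278 = 345.3 kN; rupture φR_n = 0.75×0.6×450×6×278 = 337.8 kN; take 337.8 kN (rupture).
Governing: min(509.4, 337.8) = 337.8 kN → base-metal shear.

337.8 kN (base-metal shear governs)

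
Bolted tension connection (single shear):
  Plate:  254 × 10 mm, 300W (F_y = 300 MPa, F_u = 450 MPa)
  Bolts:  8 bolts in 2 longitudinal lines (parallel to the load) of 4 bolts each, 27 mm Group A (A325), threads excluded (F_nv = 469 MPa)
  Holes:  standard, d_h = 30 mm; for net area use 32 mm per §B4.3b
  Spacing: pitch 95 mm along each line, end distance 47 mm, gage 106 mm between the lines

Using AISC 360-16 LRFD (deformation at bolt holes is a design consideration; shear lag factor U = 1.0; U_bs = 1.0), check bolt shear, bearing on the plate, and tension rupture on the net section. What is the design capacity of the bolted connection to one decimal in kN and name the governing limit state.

Bolt shear: A_b = π(27)²/4 = 572.56 mm². φR_n = 0.75 × 469 × 572.56 × 8 × 1 = 1611.2 kN.
Bearing (10 mm plate, F_u = 450 MPa): end bolts L_c = 47 − 30/2 = 32, R_n = min(1.2×32×10×450, 2.4×27×10×450) = 172.8 kN/bolt; interior L_c = 95 − 30 = 65, R_n = 291.6 kN/bolt. φR_n = 0.75 × (2×172.8 + 6×291.6) = 1571.4 kN.
Tension rupture (net): A_n = (254 − 2×32)×10 = 1900 mm² (U = 1.0, A_e = A_n). φR_n = 0.75 × 450 × 1900 = 641.3 kN.
Governing: min(1611.2, 1571.4, 641.3) = 641.3 kN → net-section rupture.

641.3 kN (net-section rupture governs)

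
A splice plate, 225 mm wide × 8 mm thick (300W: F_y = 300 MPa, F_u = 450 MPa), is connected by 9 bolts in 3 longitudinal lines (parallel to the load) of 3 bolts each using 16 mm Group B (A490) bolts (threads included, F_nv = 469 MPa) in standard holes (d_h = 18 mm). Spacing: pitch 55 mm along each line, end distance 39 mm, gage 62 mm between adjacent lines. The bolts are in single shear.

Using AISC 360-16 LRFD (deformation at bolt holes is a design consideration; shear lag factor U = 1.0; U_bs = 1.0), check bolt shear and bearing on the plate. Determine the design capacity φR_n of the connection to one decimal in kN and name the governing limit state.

Bolt shear: A_b = π(16)²/4 = 201.06 mm². φR_n = 0.75 × 469 × 201.06 × 9 × 1 = 636.5 kN.
Bearing (8 mm plate, F_u = 450 MPa): end bolts L_c = 39 − 18/2 = 30, R_n = min(1.2×30×8×450, 2.4×16×8×450) = 129.6 kN/bolt; interior L_c = 55 − 18 = 37, R_n = 138.24 kN/bolt. φR_n = 0.75 × (3×129.6 + 6×138.24) = 913.7 kN.
Governing: min(636.5, 913.7) = 636.5 kN → bolt shear.

636.5 kN (bolt shear governs)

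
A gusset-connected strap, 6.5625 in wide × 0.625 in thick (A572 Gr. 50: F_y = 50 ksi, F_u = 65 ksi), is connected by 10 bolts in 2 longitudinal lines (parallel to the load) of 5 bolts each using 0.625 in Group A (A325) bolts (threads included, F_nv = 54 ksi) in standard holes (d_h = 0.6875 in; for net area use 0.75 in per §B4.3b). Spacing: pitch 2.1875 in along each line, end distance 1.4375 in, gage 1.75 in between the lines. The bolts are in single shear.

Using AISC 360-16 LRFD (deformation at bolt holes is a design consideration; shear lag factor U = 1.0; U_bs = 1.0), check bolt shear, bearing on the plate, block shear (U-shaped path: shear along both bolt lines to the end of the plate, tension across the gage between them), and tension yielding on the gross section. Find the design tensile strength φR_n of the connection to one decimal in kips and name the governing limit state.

Bolt shear: A_b = π(0.625)²/4 = 0.3068 in². φR_n = 0.75 × 54 × 0.3068 × 10 × 1 = 124.3 kips.
Bearing (0.625 in plate, F_u = 65 ksi): end bolts L_c = 1.4375 − 0.6875/2 = 1.09375, R_n = min(1.2×1.09375×0.625×65, 2.4×0.625×0.625×65) = 53.32 kips/bolt; interior L_c = 2.1875 − 0.6875 = 1.5, R_n = 60.938 kips/bolt. φR_n = 0.75 × (2×53.32 + 8×60.938) = 445.6 kips.
Block shear: shear path 2×[1.4375+4×2.1875] = 2×10.1875 in, A_gv = 12.734, A_nv = 2×(10.1875 − 4.5×0.75)×0.625 = 8.5156 in²; tension across gage: (1.75 − 1×0.75)×0.625 = 0.625 in². R_n = min(0.6×65×8.5156, 0.6×50×12.734) + 1.0×65×0.625 = min(332.11, 382.02) + 40.625 = 372.74 kips. φR_n = 0.75 × 372.74 = 279.6 kips.
Tension yield (gross): A_g = 6.5625×0.625 = 4.1016 in². φR_n = 0.90 × 50 × 4.1016 = 184.6 kips.
Governing: min(124.3, 445.6, 279.6, 184.6) = 124.3 kips → bolt shear.

124.3 kips (bolt shear governs)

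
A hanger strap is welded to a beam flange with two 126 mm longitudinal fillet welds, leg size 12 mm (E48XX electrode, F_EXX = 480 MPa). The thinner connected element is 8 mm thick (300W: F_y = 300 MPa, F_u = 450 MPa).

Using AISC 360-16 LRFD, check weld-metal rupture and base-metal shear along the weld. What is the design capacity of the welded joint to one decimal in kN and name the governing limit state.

362.9 kN (base-metal shear governs)

Weld metal: throat = 0.707×12 = 8.484 mm, L = 2×126 = 252 mm. φR_n = 0.75 × 0.6 × 480 × 8.484 × 252 = 461.8 kN.
Base metal shear (8 mm plate): yield φR_n = 1.0×0.6×300×8×252 = 362.9 kN; rupture φR_n = 0.75×0.6×450×8×252 = 408.2 kN; take 362.9 kN (yield).
Governing: min(461.8, 362.9) = 362.9 kN → base-metal shear.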